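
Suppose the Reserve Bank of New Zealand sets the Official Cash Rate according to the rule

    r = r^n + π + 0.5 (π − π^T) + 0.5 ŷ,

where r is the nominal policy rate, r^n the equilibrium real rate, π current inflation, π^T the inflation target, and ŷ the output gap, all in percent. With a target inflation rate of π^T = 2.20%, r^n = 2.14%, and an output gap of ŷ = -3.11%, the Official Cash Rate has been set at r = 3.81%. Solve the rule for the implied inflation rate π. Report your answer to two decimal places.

2.88%

Collecting π: r = r^n + (1 + 0.5) π − 0.5 π^T + 0.5 ŷ
1.5 π = 3.81 − 2.14 + 0.5 × 2.20 − 0.5 × (-3.11) = 4.325
π = 4.325 / 1.5 = 2.88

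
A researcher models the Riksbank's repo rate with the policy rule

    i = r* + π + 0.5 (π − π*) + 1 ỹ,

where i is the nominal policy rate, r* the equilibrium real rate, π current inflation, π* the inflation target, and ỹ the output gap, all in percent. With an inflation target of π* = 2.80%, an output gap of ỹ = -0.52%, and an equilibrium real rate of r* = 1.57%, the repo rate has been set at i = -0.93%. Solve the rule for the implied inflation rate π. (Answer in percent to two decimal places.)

-0.39%

Collecting π: i = r* + (1 + 0.5) π − 0.5 π* + 1 ỹ
1.5 π = -0.93 − 1.57 + 0.5 × 2.80 − 1 × (-0.52) = -0.58
π = -0.58 / 1.5 = -0.39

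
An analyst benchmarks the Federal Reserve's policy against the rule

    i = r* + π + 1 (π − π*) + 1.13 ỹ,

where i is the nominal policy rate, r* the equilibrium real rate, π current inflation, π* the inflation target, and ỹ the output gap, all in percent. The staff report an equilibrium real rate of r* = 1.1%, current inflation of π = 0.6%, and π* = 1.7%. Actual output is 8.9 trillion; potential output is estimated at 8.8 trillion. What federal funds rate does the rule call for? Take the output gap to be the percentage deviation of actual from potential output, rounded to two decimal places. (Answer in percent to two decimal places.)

Output gap = 100 × (8.9 − 8.8) / 8.8 = 1.14%.
i = 1.10 + 0.60 + 1 × (0.60 − 1.70) + 1.13 × 1.14
   = 1.10 + 0.6 − 1.1 + 1.2882 = 1.89

1.89%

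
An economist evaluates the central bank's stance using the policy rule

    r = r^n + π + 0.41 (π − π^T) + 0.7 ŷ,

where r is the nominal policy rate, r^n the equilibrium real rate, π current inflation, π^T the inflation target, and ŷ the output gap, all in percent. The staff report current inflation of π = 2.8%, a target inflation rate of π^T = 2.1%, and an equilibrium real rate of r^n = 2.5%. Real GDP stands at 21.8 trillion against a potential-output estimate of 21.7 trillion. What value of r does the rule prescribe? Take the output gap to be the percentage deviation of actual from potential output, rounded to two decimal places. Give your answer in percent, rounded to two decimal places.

5.91%

Output gap = 100 × (21.8 − 21.7) / 21.7 = 0.46%.
r = 2.50 + 2.80 + 0.41 × (2.80 − 2.10) + 0.7 × 0.46
   = 2.50 + 2.8 + 0.287 + 0.322 = 5.91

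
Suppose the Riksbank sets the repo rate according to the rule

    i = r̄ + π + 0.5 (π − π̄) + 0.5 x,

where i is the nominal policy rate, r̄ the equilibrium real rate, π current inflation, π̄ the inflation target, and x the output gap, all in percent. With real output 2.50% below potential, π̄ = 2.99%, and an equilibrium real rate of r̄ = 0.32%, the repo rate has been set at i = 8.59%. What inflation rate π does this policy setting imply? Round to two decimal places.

7.34%

Output 2.50% below potential → x = -2.50.
Collecting π: i = r̄ + (1 + 0.5) π − 0.5 π̄ + 0.5 x
1.5 π = 8.59 − 0.32 + 0.5 × 2.99 − 0.5 × (-2.50) = 11.015
π = 11.015 / 1.5 = 7.34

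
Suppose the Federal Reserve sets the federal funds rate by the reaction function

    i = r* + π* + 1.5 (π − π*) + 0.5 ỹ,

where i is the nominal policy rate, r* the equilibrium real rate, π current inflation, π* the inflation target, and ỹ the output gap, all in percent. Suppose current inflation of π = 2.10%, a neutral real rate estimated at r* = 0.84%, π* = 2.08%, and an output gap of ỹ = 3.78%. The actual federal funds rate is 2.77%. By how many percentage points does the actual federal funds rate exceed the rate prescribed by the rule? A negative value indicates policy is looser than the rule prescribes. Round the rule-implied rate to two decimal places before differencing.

-2.07 pp

i = 0.84 + 2.08 + 1.5 × (2.10 − 2.08) + 0.5 × 3.78
   = 0.84 + 2.08 + 0.03 + 1.89 = 4.84
Deviation = 2.77 − 4.84 = -2.07 pp.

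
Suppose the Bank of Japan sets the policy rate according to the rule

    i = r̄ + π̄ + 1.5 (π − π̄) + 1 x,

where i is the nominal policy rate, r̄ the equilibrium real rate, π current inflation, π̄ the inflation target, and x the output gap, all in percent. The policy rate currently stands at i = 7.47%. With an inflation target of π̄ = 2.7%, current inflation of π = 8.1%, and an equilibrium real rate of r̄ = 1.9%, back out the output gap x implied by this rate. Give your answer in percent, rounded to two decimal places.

1 x = 7.47 − 1.9 − 2.7 − 1.5 × (8.1 − 2.7) = -5.23
x = -5.23 / 1 = -5.23

-5.23%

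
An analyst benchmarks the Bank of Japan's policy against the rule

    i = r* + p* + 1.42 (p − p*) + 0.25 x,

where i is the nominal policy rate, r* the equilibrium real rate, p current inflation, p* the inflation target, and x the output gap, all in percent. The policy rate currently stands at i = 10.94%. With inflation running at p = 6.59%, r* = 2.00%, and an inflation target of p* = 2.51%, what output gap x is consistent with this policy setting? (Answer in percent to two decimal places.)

2.55%

0.25 x = 10.94 − 2.00 − 2.51 − 1.42 × (6.59 − 2.51) = 0.6364
x = 0.6364 / 0.25 = 2.55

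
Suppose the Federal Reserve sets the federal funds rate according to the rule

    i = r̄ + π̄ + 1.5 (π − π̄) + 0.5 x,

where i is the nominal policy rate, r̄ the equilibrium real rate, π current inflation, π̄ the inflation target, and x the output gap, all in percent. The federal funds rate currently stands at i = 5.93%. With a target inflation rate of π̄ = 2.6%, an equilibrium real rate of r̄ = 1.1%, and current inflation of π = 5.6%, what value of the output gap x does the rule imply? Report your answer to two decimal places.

0.5 x = 5.93 − 1.1 − 2.6 − 1.5 × (5.6 − 2.6) = -2.27
x = -2.27 / 0.5 = -4.54

-4.54%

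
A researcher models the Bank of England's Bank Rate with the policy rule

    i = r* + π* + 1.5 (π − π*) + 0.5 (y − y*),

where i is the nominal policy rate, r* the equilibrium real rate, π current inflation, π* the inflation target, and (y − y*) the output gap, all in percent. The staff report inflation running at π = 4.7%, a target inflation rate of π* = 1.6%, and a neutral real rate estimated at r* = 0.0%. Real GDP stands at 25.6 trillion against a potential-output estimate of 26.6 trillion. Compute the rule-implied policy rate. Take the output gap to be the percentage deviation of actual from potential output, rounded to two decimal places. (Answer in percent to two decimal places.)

Output gap = 100 × (25.6 − 26.6) / 26.6 = -3.76%.
i = 0.00 + 1.60 + 1.5 × (4.70 − 1.60) + 0.5 × (-3.76)
   = 0.00 + 1.6 + 4.65 − 1.88 = 4.37

4.37%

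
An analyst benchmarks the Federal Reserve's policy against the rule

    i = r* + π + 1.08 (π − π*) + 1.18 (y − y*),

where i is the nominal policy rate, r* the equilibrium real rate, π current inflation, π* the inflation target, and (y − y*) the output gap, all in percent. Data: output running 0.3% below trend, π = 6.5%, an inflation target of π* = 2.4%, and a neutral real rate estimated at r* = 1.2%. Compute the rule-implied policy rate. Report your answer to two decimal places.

Output 0.3% below potential → (y − y*) = -0.3.
i = 1.2 + 6.5 + 1.08 × (6.5 − 2.4) + 1.18 × (-0.3)
   = 1.2 + 6.5 + 4.428 − 0.354 = 11.77

11.77%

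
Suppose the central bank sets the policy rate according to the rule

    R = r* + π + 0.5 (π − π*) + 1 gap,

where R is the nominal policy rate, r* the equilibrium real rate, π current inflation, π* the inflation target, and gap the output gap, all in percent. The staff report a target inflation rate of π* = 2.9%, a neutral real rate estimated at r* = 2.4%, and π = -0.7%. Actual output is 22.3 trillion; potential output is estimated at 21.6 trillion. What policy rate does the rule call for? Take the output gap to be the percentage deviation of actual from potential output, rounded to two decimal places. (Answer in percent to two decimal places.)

3.14%

Output gap = 100 × (22.3 − 21.6) / 21.6 = 3.24%.
R = 2.40 + (-0.70) + 0.5 × (-0.70 − 2.90) + 1 × 3.24
   = 2.40 − 0.7 − 1.8 + 3.24 = 3.14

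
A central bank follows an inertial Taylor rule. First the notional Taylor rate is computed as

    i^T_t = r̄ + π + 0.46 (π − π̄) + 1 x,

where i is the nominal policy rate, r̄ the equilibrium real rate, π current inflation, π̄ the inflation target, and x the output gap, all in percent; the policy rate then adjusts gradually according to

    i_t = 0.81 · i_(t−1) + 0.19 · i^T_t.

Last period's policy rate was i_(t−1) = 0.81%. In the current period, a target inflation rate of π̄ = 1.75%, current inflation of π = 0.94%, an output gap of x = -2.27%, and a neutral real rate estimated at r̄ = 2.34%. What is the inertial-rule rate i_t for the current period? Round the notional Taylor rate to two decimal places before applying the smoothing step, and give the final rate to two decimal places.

0.78%

i^T_t = 2.34 + 0.94 + 0.46 × (0.94 − 1.75) + 1 × (-2.27)
   = 2.34 + 0.94 − 0.3726 − 2.27 = 0.64
i_t = 0.81 × 0.81 + 0.19 × 0.64 = 0.6561 + 0.1216 = 0.78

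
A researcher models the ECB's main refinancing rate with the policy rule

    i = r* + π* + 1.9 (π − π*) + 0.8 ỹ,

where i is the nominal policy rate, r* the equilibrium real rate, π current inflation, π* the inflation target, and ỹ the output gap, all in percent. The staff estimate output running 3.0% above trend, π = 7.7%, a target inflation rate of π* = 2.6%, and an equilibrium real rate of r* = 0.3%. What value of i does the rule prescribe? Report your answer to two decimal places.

Output 3.0% above potential → ỹ = 3.0.
i = 0.3 + 2.6 + 1.9 × (7.7 − 2.6) + 0.8 × 3.0
   = 0.3 + 2.6 + 9.69 + 2.4 = 14.99

14.99%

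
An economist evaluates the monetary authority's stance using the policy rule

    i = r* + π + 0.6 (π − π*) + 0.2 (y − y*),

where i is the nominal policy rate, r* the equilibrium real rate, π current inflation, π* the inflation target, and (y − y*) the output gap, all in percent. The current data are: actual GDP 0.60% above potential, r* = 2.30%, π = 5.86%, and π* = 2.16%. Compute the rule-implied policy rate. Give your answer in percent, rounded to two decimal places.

Output 0.60% above potential → (y − y*) = 0.60.
i = 2.30 + 5.86 + 0.6 × (5.86 − 2.16) + 0.2 × 0.60
   = 2.30 + 5.86 + 2.22 + 0.12 = 10.50

10.50%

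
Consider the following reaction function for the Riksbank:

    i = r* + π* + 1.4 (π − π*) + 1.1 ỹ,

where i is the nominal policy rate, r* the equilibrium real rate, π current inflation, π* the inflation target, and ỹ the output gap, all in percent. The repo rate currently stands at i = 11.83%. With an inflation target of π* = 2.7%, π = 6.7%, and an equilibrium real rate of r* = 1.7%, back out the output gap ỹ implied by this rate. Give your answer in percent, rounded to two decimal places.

1.66%

1.1 ỹ = 11.83 − 1.7 − 2.7 − 1.4 × (6.7 − 2.7) = 1.83
ỹ = 1.83 / 1.1 = 1.66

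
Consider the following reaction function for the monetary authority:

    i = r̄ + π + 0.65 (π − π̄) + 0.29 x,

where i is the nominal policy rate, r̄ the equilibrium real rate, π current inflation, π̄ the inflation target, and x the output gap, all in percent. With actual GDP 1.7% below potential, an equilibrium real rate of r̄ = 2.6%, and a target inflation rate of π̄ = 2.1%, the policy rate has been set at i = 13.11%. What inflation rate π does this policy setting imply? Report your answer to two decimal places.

Output 1.7% below potential → x = -1.7.
Collecting π: i = r̄ + (1 + 0.65) π − 0.65 π̄ + 0.29 x
1.65 π = 13.11 − 2.6 + 0.65 × 2.1 − 0.29 × (-1.7) = 12.368
π = 12.368 / 1.65 = 7.50

7.50%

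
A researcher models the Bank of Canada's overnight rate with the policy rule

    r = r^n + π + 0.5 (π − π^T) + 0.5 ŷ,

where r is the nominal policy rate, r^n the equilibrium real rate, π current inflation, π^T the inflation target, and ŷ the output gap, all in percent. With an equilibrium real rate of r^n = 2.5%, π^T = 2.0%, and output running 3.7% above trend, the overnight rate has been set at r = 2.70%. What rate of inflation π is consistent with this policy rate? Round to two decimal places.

Output 3.7% above potential → ŷ = 3.7.
Collecting π: r = r^n + (1 + 0.5) π − 0.5 π^T + 0.5 ŷ
1.5 π = 2.70 − 2.5 + 0.5 × 2.0 − 0.5 × 3.7 = -0.65
π = -0.65 / 1.5 = -0.43

-0.43%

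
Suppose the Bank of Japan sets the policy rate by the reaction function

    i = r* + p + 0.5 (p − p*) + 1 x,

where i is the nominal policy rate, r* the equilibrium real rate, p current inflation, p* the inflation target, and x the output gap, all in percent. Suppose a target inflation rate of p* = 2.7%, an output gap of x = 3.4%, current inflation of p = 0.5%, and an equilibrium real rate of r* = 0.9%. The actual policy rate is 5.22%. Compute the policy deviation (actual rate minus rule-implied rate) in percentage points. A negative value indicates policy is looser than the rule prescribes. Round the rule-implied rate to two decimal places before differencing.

i = 0.9 + 0.5 + 0.5 × (0.5 − 2.7) + 1 × 3.4
   = 0.9 + 0.5 − 1.1 + 3.4 = 3.70
Deviation = 5.22 − 3.70 = 1.52 pp.

1.52 pp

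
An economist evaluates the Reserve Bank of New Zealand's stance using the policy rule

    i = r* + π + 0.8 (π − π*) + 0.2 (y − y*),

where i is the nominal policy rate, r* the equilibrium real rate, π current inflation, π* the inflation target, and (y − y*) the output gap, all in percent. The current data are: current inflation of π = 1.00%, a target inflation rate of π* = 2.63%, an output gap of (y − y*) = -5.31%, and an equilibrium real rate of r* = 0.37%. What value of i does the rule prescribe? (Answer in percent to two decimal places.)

i = 0.37 + 1.00 + 0.8 × (1.00 − 2.63) + 0.2 × (-5.31)
   = 0.37 + 1 − 1.304 − 1.062 = -1.00

-1.00%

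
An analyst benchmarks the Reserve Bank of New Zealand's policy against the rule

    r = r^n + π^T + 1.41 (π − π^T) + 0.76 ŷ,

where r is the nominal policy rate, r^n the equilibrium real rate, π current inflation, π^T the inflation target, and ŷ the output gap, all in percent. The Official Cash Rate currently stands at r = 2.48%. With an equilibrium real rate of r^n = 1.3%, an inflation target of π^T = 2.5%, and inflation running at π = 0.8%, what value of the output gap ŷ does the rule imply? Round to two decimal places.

0.76 ŷ = 2.48 − 1.3 − 2.5 − 1.41 × (0.8 − 2.5) = 1.077
ŷ = 1.077 / 0.76 = 1.42

1.42%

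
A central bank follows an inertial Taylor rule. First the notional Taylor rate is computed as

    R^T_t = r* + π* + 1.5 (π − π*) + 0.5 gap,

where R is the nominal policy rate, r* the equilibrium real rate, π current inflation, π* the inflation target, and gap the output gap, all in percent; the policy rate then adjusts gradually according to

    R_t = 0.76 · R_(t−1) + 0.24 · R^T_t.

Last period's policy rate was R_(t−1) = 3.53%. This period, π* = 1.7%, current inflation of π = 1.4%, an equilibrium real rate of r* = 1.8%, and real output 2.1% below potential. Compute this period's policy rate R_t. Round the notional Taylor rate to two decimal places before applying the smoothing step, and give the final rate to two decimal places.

3.16%

Output 2.1% below potential → gap = -2.1.
R^T_t = 1.8 + 1.7 + 1.5 × (1.4 − 1.7) + 0.5 × (-2.1)
   = 1.8 + 1.7 − 0.45 − 1.05 = 2.00
R_t = 0.76 × 3.53 + 0.24 × 2.00 = 2.6828 + 0.48 = 3.16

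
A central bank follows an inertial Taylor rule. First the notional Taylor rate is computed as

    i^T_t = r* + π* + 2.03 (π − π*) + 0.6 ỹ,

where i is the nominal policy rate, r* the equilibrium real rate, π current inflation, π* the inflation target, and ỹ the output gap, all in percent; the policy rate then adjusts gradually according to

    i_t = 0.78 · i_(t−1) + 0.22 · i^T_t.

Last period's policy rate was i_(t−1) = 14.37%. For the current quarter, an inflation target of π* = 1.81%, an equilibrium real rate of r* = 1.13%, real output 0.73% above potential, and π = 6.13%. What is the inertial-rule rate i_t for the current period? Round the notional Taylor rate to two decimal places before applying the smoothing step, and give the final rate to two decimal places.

13.88%

Output 0.73% above potential → ỹ = 0.73.
i^T_t = 1.13 + 1.81 + 2.03 × (6.13 − 1.81) + 0.6 × 0.73
   = 1.13 + 1.81 + 8.7696 + 0.438 = 12.15
i_t = 0.78 × 14.37 + 0.22 × 12.15 = 11.2086 + 2.673 = 13.88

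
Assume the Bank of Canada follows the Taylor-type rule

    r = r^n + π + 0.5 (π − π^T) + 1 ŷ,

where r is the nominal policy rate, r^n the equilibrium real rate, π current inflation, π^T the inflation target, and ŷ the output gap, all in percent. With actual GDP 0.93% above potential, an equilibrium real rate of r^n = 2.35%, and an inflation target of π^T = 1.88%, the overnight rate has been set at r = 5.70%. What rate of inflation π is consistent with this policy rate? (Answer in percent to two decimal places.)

2.24%

Output 0.93% above potential → ŷ = 0.93.
Collecting π: r = r^n + (1 + 0.5) π − 0.5 π^T + 1 ŷ
1.5 π = 5.70 − 2.35 + 0.5 × 1.88 − 1 × 0.93 = 3.36
π = 3.36 / 1.5 = 2.24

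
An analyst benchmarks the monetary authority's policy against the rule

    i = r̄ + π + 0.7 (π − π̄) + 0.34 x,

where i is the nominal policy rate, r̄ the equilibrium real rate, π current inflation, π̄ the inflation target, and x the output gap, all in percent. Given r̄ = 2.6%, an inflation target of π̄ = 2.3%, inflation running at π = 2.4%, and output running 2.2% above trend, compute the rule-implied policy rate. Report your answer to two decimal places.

5.82%

Output 2.2% above potential → x = 2.2.
i = 2.6 + 2.4 + 0.7 × (2.4 − 2.3) + 0.34 × 2.2
   = 2.6 + 2.4 + 0.07 + 0.748 = 5.82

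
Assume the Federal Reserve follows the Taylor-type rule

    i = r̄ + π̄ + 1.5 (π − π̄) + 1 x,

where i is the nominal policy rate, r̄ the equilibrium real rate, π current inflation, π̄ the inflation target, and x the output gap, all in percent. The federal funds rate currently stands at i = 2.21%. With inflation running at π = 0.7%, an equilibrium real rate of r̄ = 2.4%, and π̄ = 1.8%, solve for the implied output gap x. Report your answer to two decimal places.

-0.34%

1 x = 2.21 − 2.4 − 1.8 − 1.5 × (0.7 − 1.8) = -0.34
x = -0.34 / 1 = -0.34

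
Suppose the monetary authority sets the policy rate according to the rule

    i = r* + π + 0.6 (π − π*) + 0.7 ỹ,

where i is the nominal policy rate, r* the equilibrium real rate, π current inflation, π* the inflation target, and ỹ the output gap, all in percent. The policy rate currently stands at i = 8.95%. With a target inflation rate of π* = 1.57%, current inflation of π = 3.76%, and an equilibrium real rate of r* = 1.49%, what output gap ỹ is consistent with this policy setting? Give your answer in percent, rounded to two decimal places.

3.41%

0.7 ỹ = 8.95 − 1.49 − 3.76 − 0.6 × (3.76 − 1.57) = 2.386
ỹ = 2.386 / 0.7 = 3.41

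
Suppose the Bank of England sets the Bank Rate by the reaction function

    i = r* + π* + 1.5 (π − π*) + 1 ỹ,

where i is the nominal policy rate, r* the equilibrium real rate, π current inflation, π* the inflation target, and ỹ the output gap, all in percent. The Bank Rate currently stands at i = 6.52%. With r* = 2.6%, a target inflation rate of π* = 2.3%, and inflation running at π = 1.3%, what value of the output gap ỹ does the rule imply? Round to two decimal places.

3.12%

1 ỹ = 6.52 − 2.6 − 2.3 − 1.5 × (1.3 − 2.3) = 3.12
ỹ = 3.12 / 1 = 3.12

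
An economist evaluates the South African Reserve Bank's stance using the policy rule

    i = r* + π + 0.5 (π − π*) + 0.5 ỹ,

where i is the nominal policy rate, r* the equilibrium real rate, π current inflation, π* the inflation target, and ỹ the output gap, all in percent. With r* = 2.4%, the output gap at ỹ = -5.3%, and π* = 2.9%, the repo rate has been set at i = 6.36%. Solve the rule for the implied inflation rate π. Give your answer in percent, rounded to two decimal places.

Collecting π: i = r* + (1 + 0.5) π − 0.5 π* + 0.5 ỹ
1.5 π = 6.36 − 2.4 + 0.5 × 2.9 − 0.5 × (-5.3) = 8.06
π = 8.06 / 1.5 = 5.37

5.37%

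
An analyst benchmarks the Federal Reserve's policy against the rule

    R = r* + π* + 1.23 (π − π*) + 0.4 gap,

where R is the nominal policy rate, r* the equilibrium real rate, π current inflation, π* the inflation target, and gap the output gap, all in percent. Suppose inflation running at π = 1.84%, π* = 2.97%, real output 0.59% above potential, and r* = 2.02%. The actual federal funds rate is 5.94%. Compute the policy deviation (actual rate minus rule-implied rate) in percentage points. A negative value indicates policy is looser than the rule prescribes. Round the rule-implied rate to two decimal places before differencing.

2.10 pp

Output 0.59% above potential → gap = 0.59.
R = 2.02 + 2.97 + 1.23 × (1.84 − 2.97) + 0.4 × 0.59
   = 2.02 + 2.97 − 1.3899 + 0.236 = 3.84
Deviation = 5.94 − 3.84 = 2.10 pp.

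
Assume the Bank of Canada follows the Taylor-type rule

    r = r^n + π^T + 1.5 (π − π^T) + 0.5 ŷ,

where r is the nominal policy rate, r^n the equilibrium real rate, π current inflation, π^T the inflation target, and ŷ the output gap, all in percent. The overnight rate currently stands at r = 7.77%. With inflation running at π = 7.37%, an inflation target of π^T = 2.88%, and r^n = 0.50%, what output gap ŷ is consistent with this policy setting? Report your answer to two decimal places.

-4.69%

0.5 ŷ = 7.77 − 0.50 − 2.88 − 1.5 × (7.37 − 2.88) = -2.345
ŷ = -2.345 / 0.5 = -4.69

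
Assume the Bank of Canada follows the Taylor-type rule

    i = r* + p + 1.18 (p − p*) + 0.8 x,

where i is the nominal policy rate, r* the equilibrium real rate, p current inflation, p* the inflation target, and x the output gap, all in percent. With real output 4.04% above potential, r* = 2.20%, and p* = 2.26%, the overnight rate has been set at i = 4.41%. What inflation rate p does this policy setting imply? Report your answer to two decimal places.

0.75%

Output 4.04% above potential → x = 4.04.
Collecting p: i = r* + (1 + 1.18) p − 1.18 p* + 0.8 x
2.18 p = 4.41 − 2.20 + 1.18 × 2.26 − 0.8 × 4.04 = 1.6448
p = 1.6448 / 2.18 = 0.75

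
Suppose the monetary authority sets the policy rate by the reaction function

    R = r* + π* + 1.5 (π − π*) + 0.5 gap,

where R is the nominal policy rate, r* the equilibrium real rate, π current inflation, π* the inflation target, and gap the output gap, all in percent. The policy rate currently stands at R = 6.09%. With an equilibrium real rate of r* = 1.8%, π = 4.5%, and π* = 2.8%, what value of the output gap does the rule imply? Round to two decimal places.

0.5 gap = 6.09 − 1.8 − 2.8 − 1.5 × (4.5 − 2.8) = -1.06
gap = -1.06 / 0.5 = -2.12

-2.12%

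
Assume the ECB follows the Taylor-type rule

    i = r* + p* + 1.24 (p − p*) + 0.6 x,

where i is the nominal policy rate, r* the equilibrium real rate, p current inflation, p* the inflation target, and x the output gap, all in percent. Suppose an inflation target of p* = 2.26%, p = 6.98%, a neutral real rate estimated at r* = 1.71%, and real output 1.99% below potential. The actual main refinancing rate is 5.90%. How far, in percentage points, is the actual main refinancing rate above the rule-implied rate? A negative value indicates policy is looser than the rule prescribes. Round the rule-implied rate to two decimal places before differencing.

-2.73 pp

Output 1.99% below potential → x = -1.99.
i = 1.71 + 2.26 + 1.24 × (6.98 − 2.26) + 0.6 × (-1.99)
   = 1.71 + 2.26 + 5.8528 − 1.194 = 8.63
Deviation = 5.90 − 8.63 = -2.73 pp.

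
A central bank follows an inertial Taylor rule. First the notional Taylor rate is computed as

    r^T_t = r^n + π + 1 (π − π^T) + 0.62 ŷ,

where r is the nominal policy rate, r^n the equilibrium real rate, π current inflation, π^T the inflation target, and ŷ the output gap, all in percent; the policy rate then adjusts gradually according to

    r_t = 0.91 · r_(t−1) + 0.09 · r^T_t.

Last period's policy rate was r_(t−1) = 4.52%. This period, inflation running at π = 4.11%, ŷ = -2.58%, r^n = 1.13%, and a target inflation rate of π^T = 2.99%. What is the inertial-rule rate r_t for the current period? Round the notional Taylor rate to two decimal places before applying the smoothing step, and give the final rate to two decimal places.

r^T_t = 1.13 + 4.11 + 1 × (4.11 − 2.99) + 0.62 × (-2.58)
   = 1.13 + 4.11 + 1.12 − 1.5996 = 4.76
r_t = 0.91 × 4.52 + 0.09 × 4.76 = 4.1132 + 0.4284 = 4.54

4.54%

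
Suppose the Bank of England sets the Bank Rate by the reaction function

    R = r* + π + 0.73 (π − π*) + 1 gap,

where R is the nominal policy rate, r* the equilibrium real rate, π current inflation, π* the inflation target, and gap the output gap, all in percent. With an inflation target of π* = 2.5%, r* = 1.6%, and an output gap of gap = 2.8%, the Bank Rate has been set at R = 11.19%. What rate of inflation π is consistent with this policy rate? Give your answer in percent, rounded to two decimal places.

4.98%

Collecting π: R = r* + (1 + 0.73) π − 0.73 π* + 1 gap
1.73 π = 11.19 − 1.6 + 0.73 × 2.5 − 1 × 2.8 = 8.615
π = 8.615 / 1.73 = 4.98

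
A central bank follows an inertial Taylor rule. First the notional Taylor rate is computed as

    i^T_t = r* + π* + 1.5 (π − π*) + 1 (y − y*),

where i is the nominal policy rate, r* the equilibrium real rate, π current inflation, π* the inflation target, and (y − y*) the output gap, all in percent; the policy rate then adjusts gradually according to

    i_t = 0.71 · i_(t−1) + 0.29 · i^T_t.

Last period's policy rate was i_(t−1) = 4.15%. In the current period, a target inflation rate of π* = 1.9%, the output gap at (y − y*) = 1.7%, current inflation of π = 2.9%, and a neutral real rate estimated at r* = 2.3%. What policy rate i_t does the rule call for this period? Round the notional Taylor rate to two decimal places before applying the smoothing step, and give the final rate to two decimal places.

i^T_t = 2.3 + 1.9 + 1.5 × (2.9 − 1.9) + 1 × 1.7
   = 2.3 + 1.9 + 1.5 + 1.7 = 7.40
i_t = 0.71 × 4.15 + 0.29 × 7.40 = 2.9465 + 2.146 = 5.09

5.09%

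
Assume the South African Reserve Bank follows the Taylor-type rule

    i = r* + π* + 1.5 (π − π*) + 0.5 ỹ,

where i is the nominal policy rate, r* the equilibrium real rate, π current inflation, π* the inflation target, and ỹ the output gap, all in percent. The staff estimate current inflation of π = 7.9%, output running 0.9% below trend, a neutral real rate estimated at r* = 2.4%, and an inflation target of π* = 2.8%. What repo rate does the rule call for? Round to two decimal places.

12.40%

Output 0.9% below potential → ỹ = -0.9.
i = 2.4 + 2.8 + 1.5 × (7.9 − 2.8) + 0.5 × (-0.9)
   = 2.4 + 2.8 + 7.65 − 0.45 = 12.40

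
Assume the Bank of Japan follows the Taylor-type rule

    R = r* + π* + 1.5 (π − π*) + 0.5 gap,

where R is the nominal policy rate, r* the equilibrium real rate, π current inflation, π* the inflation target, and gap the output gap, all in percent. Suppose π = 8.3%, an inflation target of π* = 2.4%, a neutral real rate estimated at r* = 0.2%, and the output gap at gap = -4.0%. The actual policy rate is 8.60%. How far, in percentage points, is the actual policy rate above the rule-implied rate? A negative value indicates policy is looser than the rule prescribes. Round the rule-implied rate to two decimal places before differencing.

R = 0.2 + 2.4 + 1.5 × (8.3 − 2.4) + 0.5 × (-4.0)
   = 0.2 + 2.4 + 8.85 − 2 = 9.45
Deviation = 8.60 − 9.45 = -0.85 pp.

-0.85 pp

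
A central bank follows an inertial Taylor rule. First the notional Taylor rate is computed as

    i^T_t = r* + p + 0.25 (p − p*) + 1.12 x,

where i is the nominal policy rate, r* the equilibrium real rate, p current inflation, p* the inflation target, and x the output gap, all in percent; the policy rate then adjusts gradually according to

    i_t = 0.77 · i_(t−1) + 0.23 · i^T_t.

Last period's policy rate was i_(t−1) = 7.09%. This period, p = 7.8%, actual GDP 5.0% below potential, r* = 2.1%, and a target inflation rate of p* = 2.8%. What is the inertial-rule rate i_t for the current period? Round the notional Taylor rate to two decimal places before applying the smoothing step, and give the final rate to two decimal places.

6.74%

Output 5.0% below potential → x = -5.0.
i^T_t = 2.1 + 7.8 + 0.25 × (7.8 − 2.8) + 1.12 × (-5.0)
   = 2.1 + 7.8 + 1.25 − 5.6 = 5.55
i_t = 0.77 × 7.09 + 0.23 × 5.55 = 5.4593 + 1.2765 = 6.74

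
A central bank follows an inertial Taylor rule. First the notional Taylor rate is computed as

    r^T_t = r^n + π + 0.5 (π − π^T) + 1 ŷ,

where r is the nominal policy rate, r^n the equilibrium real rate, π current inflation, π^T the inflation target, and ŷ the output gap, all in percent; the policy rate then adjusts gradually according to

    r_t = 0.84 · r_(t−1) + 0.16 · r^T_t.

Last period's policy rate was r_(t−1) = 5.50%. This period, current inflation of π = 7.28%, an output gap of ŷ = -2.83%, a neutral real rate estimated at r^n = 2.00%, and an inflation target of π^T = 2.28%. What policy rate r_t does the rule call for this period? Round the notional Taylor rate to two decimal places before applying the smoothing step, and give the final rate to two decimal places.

r^T_t = 2.00 + 7.28 + 0.5 × (7.28 − 2.28) + 1 × (-2.83)
   = 2.00 + 7.28 + 2.5 − 2.83 = 8.95
r_t = 0.84 × 5.50 + 0.16 × 8.95 = 4.62 + 1.432 = 6.05

6.05%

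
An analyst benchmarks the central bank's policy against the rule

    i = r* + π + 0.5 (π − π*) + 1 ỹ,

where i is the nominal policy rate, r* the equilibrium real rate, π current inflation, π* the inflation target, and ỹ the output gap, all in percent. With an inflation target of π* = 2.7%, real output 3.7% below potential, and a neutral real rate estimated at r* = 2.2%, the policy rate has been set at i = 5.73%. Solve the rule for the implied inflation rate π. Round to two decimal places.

Output 3.7% below potential → ỹ = -3.7.
Collecting π: i = r* + (1 + 0.5) π − 0.5 π* + 1 ỹ
1.5 π = 5.73 − 2.2 + 0.5 × 2.7 − 1 × (-3.7) = 8.58
π = 8.58 / 1.5 = 5.72

5.72%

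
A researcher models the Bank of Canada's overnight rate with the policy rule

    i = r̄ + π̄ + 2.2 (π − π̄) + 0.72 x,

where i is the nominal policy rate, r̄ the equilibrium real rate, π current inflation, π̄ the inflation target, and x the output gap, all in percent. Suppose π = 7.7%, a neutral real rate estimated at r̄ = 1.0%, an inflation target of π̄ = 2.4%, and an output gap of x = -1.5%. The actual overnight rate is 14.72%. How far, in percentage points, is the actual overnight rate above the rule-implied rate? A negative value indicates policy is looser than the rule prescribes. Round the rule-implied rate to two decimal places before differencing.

0.74 pp

i = 1.0 + 2.4 + 2.2 × (7.7 − 2.4) + 0.72 × (-1.5)
   = 1.0 + 2.4 + 11.66 − 1.08 = 13.98
Deviation = 14.72 − 13.98 = 0.74 pp.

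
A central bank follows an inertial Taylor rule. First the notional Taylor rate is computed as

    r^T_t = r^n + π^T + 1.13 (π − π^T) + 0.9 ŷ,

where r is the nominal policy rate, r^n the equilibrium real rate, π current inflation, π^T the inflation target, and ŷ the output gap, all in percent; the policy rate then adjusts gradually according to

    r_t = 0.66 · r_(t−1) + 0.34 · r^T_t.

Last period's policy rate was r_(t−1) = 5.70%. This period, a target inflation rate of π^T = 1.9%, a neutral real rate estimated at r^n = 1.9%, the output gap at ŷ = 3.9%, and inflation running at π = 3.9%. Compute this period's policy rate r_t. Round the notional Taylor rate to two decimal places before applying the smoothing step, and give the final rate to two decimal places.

r^T_t = 1.9 + 1.9 + 1.13 × (3.9 − 1.9) + 0.9 × 3.9
   = 1.9 + 1.9 + 2.26 + 3.51 = 9.57
r_t = 0.66 × 5.70 + 0.34 × 9.57 = 3.762 + 3.2538 = 7.02

7.02%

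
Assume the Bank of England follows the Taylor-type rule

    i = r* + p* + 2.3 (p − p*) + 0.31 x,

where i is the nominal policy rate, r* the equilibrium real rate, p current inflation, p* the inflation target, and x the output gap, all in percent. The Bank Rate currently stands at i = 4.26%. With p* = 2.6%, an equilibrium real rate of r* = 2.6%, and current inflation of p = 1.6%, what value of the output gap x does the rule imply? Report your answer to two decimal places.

4.39%

0.31 x = 4.26 − 2.6 − 2.6 − 2.3 × (1.6 − 2.6) = 1.36
x = 1.36 / 0.31 = 4.39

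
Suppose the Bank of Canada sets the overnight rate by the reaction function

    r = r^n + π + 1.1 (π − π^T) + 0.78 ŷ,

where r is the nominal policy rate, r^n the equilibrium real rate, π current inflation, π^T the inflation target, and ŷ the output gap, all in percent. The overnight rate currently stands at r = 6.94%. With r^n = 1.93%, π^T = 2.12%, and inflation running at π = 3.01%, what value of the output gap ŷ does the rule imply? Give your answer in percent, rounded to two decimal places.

1.31%

0.78 ŷ = 6.94 − 1.93 − 3.01 − 1.1 × (3.01 − 2.12) = 1.021
ŷ = 1.021 / 0.78 = 1.31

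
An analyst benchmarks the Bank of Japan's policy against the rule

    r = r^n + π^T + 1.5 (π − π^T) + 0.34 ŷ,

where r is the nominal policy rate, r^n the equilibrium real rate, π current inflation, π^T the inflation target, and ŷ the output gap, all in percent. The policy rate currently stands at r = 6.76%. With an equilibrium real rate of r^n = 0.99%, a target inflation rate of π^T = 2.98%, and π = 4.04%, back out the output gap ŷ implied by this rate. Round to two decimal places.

0.34 ŷ = 6.76 − 0.99 − 2.98 − 1.5 × (4.04 − 2.98) = 1.2
ŷ = 1.2 / 0.34 = 3.53

3.53%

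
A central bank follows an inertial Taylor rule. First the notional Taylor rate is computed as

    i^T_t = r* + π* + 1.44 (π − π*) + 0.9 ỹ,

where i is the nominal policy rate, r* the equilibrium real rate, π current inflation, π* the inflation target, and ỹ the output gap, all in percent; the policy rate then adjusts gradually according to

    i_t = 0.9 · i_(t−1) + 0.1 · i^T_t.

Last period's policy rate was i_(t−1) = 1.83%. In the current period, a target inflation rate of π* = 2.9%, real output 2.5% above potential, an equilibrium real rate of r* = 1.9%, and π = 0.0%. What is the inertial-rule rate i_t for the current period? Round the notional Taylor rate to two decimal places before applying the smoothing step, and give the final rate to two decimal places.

1.93%

Output 2.5% above potential → ỹ = 2.5.
i^T_t = 1.9 + 2.9 + 1.44 × (0.0 − 2.9) + 0.9 × 2.5
   = 1.9 + 2.9 − 4.176 + 2.25 = 2.87
i_t = 0.9 × 1.83 + 0.1 × 2.87 = 1.647 + 0.287 = 1.93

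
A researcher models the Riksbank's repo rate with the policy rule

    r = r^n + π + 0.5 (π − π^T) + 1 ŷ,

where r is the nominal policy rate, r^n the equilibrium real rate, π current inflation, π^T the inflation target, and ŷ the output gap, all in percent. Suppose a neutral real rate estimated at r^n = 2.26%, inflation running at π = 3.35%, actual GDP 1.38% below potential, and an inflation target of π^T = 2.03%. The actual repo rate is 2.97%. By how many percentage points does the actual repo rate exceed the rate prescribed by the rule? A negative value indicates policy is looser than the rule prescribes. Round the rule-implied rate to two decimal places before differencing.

-1.92 pp

Output 1.38% below potential → ŷ = -1.38.
r = 2.26 + 3.35 + 0.5 × (3.35 − 2.03) + 1 × (-1.38)
   = 2.26 + 3.35 + 0.66 − 1.38 = 4.89
Deviation = 2.97 − 4.89 = -1.92 pp.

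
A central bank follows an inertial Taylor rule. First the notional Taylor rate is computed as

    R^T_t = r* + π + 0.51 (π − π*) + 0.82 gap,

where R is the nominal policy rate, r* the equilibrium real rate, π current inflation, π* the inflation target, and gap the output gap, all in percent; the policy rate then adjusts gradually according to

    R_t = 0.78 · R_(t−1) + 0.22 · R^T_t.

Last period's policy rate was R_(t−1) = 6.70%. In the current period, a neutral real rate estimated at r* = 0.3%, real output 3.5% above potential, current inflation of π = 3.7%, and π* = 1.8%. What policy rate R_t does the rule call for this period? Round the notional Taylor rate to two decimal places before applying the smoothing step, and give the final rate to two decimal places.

6.95%

Output 3.5% above potential → gap = 3.5.
R^T_t = 0.3 + 3.7 + 0.51 × (3.7 − 1.8) + 0.82 × 3.5
   = 0.3 + 3.7 + 0.969 + 2.87 = 7.84
R_t = 0.78 × 6.70 + 0.22 × 7.84 = 5.226 + 1.7248 = 6.95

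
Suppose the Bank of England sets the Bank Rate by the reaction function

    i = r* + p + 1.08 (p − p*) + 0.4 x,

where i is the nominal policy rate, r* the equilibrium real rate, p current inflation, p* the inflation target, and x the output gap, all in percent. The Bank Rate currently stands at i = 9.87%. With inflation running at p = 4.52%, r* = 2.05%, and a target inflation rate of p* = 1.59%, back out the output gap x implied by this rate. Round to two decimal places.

0.4 x = 9.87 − 2.05 − 4.52 − 1.08 × (4.52 − 1.59) = 0.1356
x = 0.1356 / 0.4 = 0.34

0.34%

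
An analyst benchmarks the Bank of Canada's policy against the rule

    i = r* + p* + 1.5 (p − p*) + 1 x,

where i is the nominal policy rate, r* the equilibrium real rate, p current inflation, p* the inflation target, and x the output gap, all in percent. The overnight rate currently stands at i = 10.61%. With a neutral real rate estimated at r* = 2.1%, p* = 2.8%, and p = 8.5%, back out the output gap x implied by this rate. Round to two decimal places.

1 x = 10.61 − 2.1 − 2.8 − 1.5 × (8.5 − 2.8) = -2.84
x = -2.84 / 1 = -2.84

-2.84%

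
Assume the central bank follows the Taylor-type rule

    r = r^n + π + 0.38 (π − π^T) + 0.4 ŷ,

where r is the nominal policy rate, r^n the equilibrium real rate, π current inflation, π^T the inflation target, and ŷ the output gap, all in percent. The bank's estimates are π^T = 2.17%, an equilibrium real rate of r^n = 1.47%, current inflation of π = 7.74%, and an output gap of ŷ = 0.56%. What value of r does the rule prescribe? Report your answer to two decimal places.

r = 1.47 + 7.74 + 0.38 × (7.74 − 2.17) + 0.4 × 0.56
   = 1.47 + 7.74 + 2.1166 + 0.224 = 11.55

11.55%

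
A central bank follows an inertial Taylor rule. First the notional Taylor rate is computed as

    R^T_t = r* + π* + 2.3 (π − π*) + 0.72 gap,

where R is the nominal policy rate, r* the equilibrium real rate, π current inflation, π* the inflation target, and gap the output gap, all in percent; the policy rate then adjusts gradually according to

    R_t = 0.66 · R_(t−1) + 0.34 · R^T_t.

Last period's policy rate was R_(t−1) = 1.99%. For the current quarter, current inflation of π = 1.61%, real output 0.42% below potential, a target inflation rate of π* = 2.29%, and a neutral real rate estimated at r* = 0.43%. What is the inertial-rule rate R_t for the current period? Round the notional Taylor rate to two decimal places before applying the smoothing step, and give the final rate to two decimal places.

1.60%

Output 0.42% below potential → gap = -0.42.
R^T_t = 0.43 + 2.29 + 2.3 × (1.61 − 2.29) + 0.72 × (-0.42)
   = 0.43 + 2.29 − 1.564 − 0.3024 = 0.85
R_t = 0.66 × 1.99 + 0.34 × 0.85 = 1.3134 + 0.289 = 1.60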